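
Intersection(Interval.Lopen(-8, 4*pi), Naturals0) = Range(0, 13, 1)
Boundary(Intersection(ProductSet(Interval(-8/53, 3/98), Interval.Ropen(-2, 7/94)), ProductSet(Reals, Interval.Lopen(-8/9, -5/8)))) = Union(ProductSet({-8/53, 3/98}, Interval(-8/9, -5/8)), ProductSet(Interval(-8/53, 3/98), {-8/9, -5/8}))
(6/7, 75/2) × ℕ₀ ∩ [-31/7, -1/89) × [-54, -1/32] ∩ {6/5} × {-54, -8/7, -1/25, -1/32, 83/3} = ∅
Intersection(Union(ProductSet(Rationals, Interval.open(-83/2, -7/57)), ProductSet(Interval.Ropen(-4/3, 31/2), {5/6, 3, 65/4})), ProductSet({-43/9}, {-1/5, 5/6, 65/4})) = ProductSet({-43/9}, {-1/5})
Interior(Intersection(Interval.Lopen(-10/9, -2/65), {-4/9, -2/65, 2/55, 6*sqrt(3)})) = EmptySet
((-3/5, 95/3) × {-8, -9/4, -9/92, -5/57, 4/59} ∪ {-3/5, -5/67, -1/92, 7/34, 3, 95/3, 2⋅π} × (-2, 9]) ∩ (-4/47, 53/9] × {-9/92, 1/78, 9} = ((-4/47, 53/9] × {-9/92}) ∪ ({-5/67, -1/92, 7/34, 3} × {-9/92, 1/78, 9})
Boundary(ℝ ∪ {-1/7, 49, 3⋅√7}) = ∅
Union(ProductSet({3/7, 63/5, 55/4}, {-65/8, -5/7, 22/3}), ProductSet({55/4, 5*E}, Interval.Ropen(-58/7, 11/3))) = Union(ProductSet({55/4, 5*E}, Interval.Ropen(-58/7, 11/3)), ProductSet({3/7, 63/5, 55/4}, {-65/8, -5/7, 22/3}))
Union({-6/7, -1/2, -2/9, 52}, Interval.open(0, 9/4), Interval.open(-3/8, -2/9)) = Union({-6/7, -1/2, 52}, Interval.Lopen(-3/8, -2/9), Interval.open(0, 9/4))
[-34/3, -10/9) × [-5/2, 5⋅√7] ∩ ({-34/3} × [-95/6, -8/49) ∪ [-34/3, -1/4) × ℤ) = ({-34/3} × [-5/2, -8/49)) ∪ ([-34/3, -10/9) × {-2, -1, …, 13})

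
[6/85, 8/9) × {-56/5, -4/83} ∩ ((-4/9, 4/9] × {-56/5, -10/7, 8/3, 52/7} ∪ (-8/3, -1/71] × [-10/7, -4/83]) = [6/85, 4/9] × {-56/5}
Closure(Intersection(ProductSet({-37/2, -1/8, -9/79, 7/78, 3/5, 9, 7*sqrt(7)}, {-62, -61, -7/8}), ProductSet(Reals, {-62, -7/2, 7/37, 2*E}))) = ProductSet({-37/2, -1/8, -9/79, 7/78, 3/5, 9, 7*sqrt(7)}, {-62})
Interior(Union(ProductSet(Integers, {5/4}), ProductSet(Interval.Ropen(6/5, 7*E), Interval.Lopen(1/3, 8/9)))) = ProductSet(Union(Complement(Interval.open(6/5, 7*E), Integers), Interval.open(6/5, 7*E)), Interval.open(1/3, 8/9))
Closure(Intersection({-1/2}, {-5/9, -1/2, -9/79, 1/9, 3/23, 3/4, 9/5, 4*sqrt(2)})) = {-1/2}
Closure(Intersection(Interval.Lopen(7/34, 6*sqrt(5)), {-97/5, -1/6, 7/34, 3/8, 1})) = {3/8, 1}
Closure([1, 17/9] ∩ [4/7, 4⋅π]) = [1, 17/9]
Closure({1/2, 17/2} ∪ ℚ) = ℝ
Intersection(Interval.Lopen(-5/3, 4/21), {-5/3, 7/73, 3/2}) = {7/73}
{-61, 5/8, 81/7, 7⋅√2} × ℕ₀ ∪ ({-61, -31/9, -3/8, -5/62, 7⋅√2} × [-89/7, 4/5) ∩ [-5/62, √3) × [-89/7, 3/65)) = ({-5/62} × [-89/7, 3/65)) ∪ ({-61, 5/8, 81/7, 7⋅√2} × ℕ₀)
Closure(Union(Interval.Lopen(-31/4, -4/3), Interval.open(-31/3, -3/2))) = Interval(-31/3, -4/3)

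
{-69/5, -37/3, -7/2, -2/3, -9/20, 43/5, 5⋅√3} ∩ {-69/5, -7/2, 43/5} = {-69/5, -7/2, 43/5}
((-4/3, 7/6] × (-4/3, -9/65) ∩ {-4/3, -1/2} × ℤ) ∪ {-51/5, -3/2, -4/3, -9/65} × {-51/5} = ({-1/2} × {-1}) ∪ ({-51/5, -3/2, -4/3, -9/65} × {-51/5})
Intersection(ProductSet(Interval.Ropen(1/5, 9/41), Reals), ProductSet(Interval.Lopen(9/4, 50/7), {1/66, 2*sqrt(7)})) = EmptySet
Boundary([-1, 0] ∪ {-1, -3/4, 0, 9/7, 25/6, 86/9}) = {-1, 0, 9/7, 25/6, 86/9}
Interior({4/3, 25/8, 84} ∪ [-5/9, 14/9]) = (-5/9, 14/9)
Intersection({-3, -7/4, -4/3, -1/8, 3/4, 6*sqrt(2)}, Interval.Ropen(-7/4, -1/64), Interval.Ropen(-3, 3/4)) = {-7/4, -4/3, -1/8}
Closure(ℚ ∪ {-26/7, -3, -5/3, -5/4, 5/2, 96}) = ℝ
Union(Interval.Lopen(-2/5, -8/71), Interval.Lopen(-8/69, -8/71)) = Interval.Lopen(-2/5, -8/71)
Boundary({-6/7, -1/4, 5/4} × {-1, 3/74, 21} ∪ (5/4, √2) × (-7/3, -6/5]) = ({-6/7, -1/4, 5/4} × {-1, 3/74, 21}) ∪ ({5/4, √2} × [-7/3, -6/5]) ∪ ([5/4, √2] × {-7/3, -6/5})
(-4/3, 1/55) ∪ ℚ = ℚ ∪ [-4/3, 1/55]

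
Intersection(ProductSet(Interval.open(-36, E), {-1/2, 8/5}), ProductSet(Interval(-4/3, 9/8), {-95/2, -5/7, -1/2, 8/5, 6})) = ProductSet(Interval(-4/3, 9/8), {-1/2, 8/5})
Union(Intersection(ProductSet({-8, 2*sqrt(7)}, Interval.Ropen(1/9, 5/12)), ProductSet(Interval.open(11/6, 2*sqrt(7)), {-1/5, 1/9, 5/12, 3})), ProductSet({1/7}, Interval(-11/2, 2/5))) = ProductSet({1/7}, Interval(-11/2, 2/5))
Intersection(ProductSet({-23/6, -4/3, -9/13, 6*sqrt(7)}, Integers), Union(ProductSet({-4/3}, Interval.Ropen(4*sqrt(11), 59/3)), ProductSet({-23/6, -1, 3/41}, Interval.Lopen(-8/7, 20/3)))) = Union(ProductSet({-23/6}, Range(-1, 7, 1)), ProductSet({-4/3}, Range(14, 20, 1)))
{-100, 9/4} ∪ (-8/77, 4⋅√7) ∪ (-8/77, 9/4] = {-100} ∪ (-8/77, 4⋅√7)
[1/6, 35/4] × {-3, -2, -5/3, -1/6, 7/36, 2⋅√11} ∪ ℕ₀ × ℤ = (ℕ₀ × ℤ) ∪ ([1/6, 35/4] × {-3, -2, -5/3, -1/6, 7/36, 2⋅√11})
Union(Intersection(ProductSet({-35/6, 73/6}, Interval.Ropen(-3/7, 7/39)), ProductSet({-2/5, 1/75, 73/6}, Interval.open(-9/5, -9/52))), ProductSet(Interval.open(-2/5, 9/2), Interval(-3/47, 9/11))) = Union(ProductSet({73/6}, Interval.Ropen(-3/7, -9/52)), ProductSet(Interval.open(-2/5, 9/2), Interval(-3/47, 9/11)))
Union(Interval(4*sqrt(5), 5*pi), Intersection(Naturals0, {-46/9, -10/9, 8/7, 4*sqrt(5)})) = Interval(4*sqrt(5), 5*pi)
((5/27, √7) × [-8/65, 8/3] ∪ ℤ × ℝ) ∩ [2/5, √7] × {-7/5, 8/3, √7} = ({1, 2} × {-7/5, 8/3, √7}) ∪ ([2/5, √7) × {8/3, √7})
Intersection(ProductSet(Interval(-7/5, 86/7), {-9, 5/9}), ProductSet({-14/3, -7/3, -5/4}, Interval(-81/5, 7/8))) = ProductSet({-5/4}, {-9, 5/9})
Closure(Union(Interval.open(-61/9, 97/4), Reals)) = Interval(-oo, oo)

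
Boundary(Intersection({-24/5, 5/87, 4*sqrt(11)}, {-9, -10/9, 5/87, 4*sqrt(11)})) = {5/87, 4*sqrt(11)}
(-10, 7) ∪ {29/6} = (-10, 7)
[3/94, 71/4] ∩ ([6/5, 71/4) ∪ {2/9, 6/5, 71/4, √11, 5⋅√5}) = {2/9} ∪ [6/5, 71/4]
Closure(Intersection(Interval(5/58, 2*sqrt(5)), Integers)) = Range(1, 5, 1)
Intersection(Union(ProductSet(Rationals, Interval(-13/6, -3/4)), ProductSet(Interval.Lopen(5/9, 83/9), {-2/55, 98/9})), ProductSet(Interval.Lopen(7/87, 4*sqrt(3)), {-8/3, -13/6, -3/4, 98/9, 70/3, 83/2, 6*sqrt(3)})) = Union(ProductSet(Intersection(Interval.Lopen(7/87, 4*sqrt(3)), Rationals), {-13/6, -3/4}), ProductSet(Interval.Lopen(5/9, 4*sqrt(3)), {98/9}))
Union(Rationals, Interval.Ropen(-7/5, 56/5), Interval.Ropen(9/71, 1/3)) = Union(Interval(-7/5, 56/5), Rationals)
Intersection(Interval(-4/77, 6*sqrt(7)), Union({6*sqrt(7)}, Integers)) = Union({6*sqrt(7)}, Range(0, 16, 1))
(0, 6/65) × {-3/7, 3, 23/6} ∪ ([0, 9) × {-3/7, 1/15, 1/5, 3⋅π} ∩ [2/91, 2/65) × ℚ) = ((0, 6/65) × {-3/7, 3, 23/6}) ∪ ([2/91, 2/65) × {-3/7, 1/15, 1/5})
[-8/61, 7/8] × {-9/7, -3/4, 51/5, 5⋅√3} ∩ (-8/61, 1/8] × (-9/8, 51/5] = (-8/61, 1/8] × {-3/4, 51/5, 5⋅√3}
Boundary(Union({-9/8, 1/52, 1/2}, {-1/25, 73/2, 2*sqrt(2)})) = {-9/8, -1/25, 1/52, 1/2, 73/2, 2*sqrt(2)}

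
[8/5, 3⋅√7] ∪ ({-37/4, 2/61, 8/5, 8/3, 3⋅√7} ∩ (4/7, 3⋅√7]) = [8/5, 3⋅√7]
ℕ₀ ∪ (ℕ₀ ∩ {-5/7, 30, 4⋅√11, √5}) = ℕ₀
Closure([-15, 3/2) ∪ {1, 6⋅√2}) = [-15, 3/2] ∪ {6⋅√2}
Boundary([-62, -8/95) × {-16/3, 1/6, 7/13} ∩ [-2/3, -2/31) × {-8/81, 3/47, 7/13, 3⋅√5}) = [-2/3, -8/95] × {7/13}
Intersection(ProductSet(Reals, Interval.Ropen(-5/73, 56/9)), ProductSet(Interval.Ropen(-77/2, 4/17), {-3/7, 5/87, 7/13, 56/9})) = ProductSet(Interval.Ropen(-77/2, 4/17), {5/87, 7/13})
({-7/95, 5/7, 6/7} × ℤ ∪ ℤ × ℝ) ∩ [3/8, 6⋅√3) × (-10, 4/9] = ({5/7, 6/7} × {-9, -8, …, 0}) ∪ ({1, 2, …, 10} × (-10, 4/9])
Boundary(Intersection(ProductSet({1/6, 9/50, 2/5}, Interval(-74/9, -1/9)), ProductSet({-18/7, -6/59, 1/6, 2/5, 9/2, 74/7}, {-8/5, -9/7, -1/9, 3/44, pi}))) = ProductSet({1/6, 2/5}, {-8/5, -9/7, -1/9})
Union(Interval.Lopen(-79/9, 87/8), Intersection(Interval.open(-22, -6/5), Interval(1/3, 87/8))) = Interval.Lopen(-79/9, 87/8)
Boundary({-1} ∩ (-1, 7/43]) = ∅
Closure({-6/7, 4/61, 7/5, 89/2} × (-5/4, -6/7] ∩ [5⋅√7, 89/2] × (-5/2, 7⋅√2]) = {89/2} × [-5/4, -6/7]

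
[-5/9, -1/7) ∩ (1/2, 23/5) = ∅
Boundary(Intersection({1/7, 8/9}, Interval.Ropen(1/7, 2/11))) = {1/7}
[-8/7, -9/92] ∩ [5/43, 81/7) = ∅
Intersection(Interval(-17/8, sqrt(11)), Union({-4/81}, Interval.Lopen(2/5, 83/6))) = Union({-4/81}, Interval.Lopen(2/5, sqrt(11)))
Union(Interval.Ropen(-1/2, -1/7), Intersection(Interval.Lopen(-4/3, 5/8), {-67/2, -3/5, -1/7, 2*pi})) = Union({-3/5}, Interval(-1/2, -1/7))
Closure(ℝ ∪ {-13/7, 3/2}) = ℝ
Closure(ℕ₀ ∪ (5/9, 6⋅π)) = ℕ₀ ∪ [5/9, 6⋅π] ∪ (ℕ₀ \ (5/9, 6⋅π))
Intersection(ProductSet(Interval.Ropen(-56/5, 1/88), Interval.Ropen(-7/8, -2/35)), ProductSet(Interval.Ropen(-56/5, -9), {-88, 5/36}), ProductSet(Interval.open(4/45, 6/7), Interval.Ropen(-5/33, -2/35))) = EmptySet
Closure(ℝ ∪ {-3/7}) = ℝ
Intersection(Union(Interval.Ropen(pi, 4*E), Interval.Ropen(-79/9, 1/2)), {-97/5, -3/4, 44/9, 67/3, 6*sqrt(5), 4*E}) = {-3/4, 44/9}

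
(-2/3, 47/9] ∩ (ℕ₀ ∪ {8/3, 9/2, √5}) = {0, 1, …, 5} ∪ {8/3, 9/2, √5}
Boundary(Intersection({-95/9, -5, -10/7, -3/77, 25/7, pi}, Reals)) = {-95/9, -5, -10/7, -3/77, 25/7, pi}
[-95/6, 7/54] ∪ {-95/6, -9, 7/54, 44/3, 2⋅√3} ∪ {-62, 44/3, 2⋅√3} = {-62, 44/3, 2⋅√3} ∪ [-95/6, 7/54]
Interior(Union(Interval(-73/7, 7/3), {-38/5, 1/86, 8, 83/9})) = Interval.open(-73/7, 7/3)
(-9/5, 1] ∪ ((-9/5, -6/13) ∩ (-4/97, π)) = (-9/5, 1]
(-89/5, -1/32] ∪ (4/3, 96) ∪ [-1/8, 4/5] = (-89/5, 4/5] ∪ (4/3, 96)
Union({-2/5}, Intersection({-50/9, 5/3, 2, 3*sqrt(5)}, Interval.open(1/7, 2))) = {-2/5, 5/3}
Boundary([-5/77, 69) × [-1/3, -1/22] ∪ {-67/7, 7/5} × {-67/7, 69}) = ({-67/7, 7/5} × {-67/7, 69}) ∪ ({-5/77, 69} × [-1/3, -1/22]) ∪ ([-5/77, 69] × {-1/3, -1/22})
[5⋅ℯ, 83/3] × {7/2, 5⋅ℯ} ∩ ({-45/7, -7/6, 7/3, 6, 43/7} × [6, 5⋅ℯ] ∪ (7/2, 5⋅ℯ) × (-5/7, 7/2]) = ∅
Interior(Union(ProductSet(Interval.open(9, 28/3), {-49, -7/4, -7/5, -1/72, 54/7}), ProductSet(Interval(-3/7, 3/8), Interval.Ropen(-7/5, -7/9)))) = ProductSet(Interval.open(-3/7, 3/8), Interval.open(-7/5, -7/9))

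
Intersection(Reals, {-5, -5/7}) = {-5, -5/7}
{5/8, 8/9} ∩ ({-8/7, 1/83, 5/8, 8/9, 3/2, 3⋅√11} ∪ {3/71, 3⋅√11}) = {5/8, 8/9}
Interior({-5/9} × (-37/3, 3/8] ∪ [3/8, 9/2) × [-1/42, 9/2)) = (3/8, 9/2) × (-1/42, 9/2)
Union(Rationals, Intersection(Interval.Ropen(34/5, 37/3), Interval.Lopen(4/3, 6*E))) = Union(Interval(34/5, 37/3), Rationals)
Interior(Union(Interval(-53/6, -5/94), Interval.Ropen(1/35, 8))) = Union(Interval.open(-53/6, -5/94), Interval.open(1/35, 8))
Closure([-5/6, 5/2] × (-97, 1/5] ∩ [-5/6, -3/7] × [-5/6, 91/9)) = [-5/6, -3/7] × [-5/6, 1/5]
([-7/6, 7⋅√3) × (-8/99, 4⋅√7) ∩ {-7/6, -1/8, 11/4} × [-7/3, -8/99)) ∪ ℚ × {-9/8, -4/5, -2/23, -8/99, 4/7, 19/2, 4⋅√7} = ℚ × {-9/8, -4/5, -2/23, -8/99, 4/7, 19/2, 4⋅√7}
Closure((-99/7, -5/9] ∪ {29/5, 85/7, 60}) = [-99/7, -5/9] ∪ {29/5, 85/7, 60}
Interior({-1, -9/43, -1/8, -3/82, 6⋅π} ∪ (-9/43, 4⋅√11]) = (-9/43, 4⋅√11)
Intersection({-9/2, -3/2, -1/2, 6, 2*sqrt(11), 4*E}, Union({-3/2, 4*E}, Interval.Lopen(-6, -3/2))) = {-9/2, -3/2, 4*E}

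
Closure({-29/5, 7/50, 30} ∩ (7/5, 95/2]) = {30}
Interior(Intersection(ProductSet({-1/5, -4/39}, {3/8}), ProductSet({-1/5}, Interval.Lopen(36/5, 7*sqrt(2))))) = EmptySet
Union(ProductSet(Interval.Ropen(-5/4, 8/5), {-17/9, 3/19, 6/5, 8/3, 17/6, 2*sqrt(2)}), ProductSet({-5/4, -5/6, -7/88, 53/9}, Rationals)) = Union(ProductSet({-5/4, -5/6, -7/88, 53/9}, Rationals), ProductSet(Interval.Ropen(-5/4, 8/5), {-17/9, 3/19, 6/5, 8/3, 17/6, 2*sqrt(2)}))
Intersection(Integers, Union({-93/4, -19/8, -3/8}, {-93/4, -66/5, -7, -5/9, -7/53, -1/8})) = {-7}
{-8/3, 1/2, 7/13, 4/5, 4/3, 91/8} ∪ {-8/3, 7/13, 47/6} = {-8/3, 1/2, 7/13, 4/5, 4/3, 47/6, 91/8}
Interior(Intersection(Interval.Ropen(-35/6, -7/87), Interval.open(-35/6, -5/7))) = Interval.open(-35/6, -5/7)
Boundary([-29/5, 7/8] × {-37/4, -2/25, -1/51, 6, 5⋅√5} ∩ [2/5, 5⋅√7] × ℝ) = [2/5, 7/8] × {-37/4, -2/25, -1/51, 6, 5⋅√5}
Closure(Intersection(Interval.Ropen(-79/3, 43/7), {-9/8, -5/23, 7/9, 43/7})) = {-9/8, -5/23, 7/9}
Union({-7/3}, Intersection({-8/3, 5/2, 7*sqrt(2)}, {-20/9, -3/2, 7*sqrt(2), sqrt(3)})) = {-7/3, 7*sqrt(2)}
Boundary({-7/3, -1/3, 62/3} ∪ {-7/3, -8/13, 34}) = {-7/3, -8/13, -1/3, 62/3, 34}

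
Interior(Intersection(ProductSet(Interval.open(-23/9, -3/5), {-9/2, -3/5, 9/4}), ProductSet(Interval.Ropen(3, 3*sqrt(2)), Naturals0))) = EmptySet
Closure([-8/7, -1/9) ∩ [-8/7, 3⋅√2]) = [-8/7, -1/9]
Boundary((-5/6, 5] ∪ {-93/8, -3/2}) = {-93/8, -3/2, -5/6, 5}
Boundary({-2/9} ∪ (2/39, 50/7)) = {-2/9, 2/39, 50/7}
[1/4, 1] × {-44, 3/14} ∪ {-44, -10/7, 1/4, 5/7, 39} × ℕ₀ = ({-44, -10/7, 1/4, 5/7, 39} × ℕ₀) ∪ ([1/4, 1] × {-44, 3/14})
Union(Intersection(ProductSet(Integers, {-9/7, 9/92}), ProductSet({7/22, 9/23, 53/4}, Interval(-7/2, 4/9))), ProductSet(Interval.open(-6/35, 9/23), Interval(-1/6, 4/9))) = ProductSet(Interval.open(-6/35, 9/23), Interval(-1/6, 4/9))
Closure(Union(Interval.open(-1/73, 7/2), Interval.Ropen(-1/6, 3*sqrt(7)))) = Interval(-1/6, 3*sqrt(7))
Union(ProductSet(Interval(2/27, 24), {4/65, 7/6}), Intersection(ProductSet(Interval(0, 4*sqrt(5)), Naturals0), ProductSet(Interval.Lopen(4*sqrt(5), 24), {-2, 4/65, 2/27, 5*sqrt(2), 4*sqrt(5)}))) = ProductSet(Interval(2/27, 24), {4/65, 7/6})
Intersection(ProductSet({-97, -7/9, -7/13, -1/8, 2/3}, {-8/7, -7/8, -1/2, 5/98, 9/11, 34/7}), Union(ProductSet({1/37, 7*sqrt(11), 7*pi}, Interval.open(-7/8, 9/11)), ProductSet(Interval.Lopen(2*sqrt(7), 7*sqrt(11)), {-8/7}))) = EmptySet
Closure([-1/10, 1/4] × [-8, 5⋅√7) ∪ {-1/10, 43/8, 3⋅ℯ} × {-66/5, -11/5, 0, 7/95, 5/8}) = ({-1/10, 43/8, 3⋅ℯ} × {-66/5, -11/5, 0, 7/95, 5/8}) ∪ ([-1/10, 1/4] × [-8, 5⋅√7])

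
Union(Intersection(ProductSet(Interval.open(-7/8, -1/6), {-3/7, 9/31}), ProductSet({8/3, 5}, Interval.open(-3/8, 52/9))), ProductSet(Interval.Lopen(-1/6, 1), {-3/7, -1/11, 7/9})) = ProductSet(Interval.Lopen(-1/6, 1), {-3/7, -1/11, 7/9})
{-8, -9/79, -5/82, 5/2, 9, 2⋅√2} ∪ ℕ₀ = {-8, -9/79, -5/82, 5/2, 2⋅√2} ∪ ℕ₀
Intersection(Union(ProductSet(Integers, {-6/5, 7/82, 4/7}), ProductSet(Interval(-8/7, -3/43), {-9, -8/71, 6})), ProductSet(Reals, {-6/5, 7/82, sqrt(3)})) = ProductSet(Integers, {-6/5, 7/82})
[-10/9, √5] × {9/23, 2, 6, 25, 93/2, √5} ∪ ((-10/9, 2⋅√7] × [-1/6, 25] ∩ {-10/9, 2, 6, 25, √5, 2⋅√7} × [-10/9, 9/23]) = ({2, √5, 2⋅√7} × [-1/6, 9/23]) ∪ ([-10/9, √5] × {9/23, 2, 6, 25, 93/2, √5})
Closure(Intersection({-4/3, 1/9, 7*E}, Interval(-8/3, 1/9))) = {-4/3, 1/9}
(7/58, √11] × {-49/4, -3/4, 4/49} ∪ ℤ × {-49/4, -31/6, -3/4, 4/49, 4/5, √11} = (ℤ × {-49/4, -31/6, -3/4, 4/49, 4/5, √11}) ∪ ((7/58, √11] × {-49/4, -3/4, 4/49})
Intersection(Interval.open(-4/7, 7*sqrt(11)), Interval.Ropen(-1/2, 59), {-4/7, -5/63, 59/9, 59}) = {-5/63, 59/9}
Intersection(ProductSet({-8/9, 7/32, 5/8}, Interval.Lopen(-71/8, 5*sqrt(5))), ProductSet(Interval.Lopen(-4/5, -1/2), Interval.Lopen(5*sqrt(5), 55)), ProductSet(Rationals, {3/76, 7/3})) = EmptySet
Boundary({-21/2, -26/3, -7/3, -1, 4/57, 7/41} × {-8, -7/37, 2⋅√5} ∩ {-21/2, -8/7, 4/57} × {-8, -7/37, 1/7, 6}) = {-21/2, 4/57} × {-8, -7/37}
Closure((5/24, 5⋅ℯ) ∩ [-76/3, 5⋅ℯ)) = [5/24, 5⋅ℯ]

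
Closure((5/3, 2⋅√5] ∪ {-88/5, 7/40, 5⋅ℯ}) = {-88/5, 7/40, 5⋅ℯ} ∪ [5/3, 2⋅√5]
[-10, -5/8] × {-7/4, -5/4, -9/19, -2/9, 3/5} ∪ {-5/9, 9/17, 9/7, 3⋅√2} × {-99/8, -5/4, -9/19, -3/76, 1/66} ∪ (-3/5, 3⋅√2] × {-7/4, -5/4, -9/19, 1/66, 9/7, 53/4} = ([-10, -5/8] × {-7/4, -5/4, -9/19, -2/9, 3/5}) ∪ ({-5/9, 9/17, 9/7, 3⋅√2} × {-99/8, -5/4, -9/19, -3/76, 1/66}) ∪ ((-3/5, 3⋅√2] × {-7/4, -5/4, -9/19, 1/66, 9/7, 53/4})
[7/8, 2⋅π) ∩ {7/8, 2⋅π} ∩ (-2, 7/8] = {7/8}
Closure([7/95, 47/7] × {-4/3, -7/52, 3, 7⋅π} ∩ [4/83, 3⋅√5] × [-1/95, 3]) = [7/95, 3⋅√5] × {3}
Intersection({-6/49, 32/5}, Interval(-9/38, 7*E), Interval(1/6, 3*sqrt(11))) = {32/5}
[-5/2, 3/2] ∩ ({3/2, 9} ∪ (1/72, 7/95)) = (1/72, 7/95) ∪ {3/2}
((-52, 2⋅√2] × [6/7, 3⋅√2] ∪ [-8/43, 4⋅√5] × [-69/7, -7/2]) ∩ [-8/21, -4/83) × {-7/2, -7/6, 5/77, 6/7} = ([-8/21, -4/83) × {6/7}) ∪ ([-8/43, -4/83) × {-7/2})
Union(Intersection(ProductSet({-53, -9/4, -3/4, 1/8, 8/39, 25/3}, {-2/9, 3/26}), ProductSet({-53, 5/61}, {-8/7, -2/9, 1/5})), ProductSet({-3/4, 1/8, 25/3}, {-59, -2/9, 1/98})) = Union(ProductSet({-53}, {-2/9}), ProductSet({-3/4, 1/8, 25/3}, {-59, -2/9, 1/98}))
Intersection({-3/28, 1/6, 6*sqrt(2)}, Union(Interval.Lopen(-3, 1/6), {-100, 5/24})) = {-3/28, 1/6}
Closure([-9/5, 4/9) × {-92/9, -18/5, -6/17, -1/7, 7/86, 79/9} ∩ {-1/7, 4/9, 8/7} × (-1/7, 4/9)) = {-1/7} × {7/86}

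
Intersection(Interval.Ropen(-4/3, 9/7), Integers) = Range(-1, 2, 1)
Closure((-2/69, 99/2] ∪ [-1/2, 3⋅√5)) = [-1/2, 99/2]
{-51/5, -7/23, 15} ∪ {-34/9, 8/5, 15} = {-51/5, -34/9, -7/23, 8/5, 15}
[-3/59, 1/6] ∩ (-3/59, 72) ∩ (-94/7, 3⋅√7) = (-3/59, 1/6]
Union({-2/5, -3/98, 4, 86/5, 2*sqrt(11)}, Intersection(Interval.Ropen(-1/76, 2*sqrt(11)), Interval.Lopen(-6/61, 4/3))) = Union({-2/5, -3/98, 4, 86/5, 2*sqrt(11)}, Interval(-1/76, 4/3))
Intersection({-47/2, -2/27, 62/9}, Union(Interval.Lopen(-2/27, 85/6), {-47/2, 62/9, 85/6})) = {-47/2, 62/9}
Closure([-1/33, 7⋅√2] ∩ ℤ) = {0, 1, …, 9}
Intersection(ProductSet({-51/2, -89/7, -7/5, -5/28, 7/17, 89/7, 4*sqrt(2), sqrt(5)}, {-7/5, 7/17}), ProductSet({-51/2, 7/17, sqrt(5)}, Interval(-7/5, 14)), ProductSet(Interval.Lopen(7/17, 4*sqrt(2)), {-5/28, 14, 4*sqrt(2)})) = EmptySet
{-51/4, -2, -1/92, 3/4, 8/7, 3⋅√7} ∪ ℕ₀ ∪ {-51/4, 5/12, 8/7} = {-51/4, -2, -1/92, 5/12, 3/4, 8/7, 3⋅√7} ∪ ℕ₀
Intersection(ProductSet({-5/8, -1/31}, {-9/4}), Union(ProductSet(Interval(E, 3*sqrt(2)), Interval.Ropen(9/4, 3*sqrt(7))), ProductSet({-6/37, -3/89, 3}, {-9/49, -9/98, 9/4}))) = EmptySet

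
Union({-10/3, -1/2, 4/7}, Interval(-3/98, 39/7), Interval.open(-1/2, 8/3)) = Union({-10/3}, Interval(-1/2, 39/7))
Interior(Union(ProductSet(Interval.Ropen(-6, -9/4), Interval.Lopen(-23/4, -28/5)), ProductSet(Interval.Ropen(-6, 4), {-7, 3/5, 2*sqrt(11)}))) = ProductSet(Interval.open(-6, -9/4), Interval.open(-23/4, -28/5))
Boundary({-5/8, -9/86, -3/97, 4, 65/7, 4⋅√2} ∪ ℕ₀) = {-5/8, -9/86, -3/97, 65/7, 4⋅√2} ∪ ℕ₀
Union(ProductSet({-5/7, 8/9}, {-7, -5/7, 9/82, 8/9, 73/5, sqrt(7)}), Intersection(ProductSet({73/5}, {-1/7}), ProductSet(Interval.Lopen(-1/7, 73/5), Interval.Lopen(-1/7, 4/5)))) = ProductSet({-5/7, 8/9}, {-7, -5/7, 9/82, 8/9, 73/5, sqrt(7)})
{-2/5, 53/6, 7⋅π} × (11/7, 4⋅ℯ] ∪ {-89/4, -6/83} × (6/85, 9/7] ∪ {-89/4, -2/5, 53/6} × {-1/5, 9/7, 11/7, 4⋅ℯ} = ({-89/4, -6/83} × (6/85, 9/7]) ∪ ({-89/4, -2/5, 53/6} × {-1/5, 9/7, 11/7, 4⋅ℯ}) ∪ ({-2/5, 53/6, 7⋅π} × (11/7, 4⋅ℯ])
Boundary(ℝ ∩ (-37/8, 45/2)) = {-37/8, 45/2}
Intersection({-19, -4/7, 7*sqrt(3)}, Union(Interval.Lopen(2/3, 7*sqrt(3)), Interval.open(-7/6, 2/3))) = {-4/7, 7*sqrt(3)}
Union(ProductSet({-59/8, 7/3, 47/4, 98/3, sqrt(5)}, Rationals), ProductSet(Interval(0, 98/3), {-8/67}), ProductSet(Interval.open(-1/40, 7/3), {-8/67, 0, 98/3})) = Union(ProductSet({-59/8, 7/3, 47/4, 98/3, sqrt(5)}, Rationals), ProductSet(Interval.open(-1/40, 7/3), {-8/67, 0, 98/3}), ProductSet(Interval(0, 98/3), {-8/67}))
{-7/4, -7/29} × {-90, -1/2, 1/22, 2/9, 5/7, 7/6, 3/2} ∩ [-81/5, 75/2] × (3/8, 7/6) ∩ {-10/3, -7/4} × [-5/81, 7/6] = {-7/4} × {5/7}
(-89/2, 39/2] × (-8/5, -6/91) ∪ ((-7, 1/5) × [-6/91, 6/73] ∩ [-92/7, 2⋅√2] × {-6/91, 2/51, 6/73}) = ((-7, 1/5) × {-6/91, 2/51, 6/73}) ∪ ((-89/2, 39/2] × (-8/5, -6/91))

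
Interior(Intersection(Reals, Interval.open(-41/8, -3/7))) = Interval.open(-41/8, -3/7)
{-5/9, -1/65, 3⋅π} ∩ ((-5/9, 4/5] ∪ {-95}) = {-1/65}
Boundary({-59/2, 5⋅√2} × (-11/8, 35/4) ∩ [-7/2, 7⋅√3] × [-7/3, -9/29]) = {5⋅√2} × [-11/8, -9/29]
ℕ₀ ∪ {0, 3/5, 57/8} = ℕ₀ ∪ {3/5, 57/8}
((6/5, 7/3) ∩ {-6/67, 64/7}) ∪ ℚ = ℚ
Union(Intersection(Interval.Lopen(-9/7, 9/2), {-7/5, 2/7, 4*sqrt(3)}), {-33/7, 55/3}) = {-33/7, 2/7, 55/3}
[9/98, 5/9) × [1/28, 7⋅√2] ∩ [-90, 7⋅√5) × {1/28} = [9/98, 5/9) × {1/28}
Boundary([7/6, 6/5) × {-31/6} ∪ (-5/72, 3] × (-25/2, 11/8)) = ({-5/72, 3} × [-25/2, 11/8]) ∪ ([-5/72, 3] × {-25/2, 11/8})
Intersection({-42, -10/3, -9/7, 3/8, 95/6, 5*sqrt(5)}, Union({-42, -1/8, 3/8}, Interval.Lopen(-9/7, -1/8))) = {-42, 3/8}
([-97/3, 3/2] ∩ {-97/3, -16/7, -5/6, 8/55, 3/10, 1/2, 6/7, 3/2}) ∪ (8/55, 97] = {-97/3, -16/7, -5/6} ∪ [8/55, 97]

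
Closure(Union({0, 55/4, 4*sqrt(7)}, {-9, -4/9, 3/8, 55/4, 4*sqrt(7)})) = {-9, -4/9, 0, 3/8, 55/4, 4*sqrt(7)}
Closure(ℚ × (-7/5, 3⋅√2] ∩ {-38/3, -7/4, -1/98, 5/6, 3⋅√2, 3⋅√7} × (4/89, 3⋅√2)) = {-38/3, -7/4, -1/98, 5/6} × [4/89, 3⋅√2]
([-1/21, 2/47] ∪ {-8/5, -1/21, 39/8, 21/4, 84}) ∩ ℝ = {-8/5, 39/8, 21/4, 84} ∪ [-1/21, 2/47]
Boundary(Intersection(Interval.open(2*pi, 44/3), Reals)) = {44/3, 2*pi}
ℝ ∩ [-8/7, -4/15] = [-8/7, -4/15]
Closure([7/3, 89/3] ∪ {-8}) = {-8} ∪ [7/3, 89/3]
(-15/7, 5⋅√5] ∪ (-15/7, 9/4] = (-15/7, 5⋅√5]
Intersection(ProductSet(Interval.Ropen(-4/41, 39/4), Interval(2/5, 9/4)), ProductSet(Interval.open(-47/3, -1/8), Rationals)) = EmptySet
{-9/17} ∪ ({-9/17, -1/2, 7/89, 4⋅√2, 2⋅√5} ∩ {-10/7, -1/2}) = {-9/17, -1/2}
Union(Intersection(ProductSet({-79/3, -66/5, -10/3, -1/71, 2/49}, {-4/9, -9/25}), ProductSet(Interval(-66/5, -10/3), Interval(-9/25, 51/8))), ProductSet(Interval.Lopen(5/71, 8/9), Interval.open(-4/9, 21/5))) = Union(ProductSet({-66/5, -10/3}, {-9/25}), ProductSet(Interval.Lopen(5/71, 8/9), Interval.open(-4/9, 21/5)))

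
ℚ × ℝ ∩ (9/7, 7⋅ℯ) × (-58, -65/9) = (ℚ ∩ (9/7, 7⋅ℯ)) × (-58, -65/9)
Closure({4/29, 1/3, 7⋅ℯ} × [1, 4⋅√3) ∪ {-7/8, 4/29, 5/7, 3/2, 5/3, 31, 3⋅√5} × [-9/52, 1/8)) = ({4/29, 1/3, 7⋅ℯ} × [1, 4⋅√3]) ∪ ({-7/8, 4/29, 5/7, 3/2, 5/3, 31, 3⋅√5} × [-9/52, 1/8])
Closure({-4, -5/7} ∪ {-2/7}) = {-4, -5/7, -2/7}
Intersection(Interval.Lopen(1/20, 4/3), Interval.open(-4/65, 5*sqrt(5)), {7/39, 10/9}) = {7/39, 10/9}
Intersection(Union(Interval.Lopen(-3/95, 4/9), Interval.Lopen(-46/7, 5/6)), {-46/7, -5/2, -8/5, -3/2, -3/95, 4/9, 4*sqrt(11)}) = {-5/2, -8/5, -3/2, -3/95, 4/9}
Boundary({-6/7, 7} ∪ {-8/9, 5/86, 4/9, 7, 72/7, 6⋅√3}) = {-8/9, -6/7, 5/86, 4/9, 7, 72/7, 6⋅√3}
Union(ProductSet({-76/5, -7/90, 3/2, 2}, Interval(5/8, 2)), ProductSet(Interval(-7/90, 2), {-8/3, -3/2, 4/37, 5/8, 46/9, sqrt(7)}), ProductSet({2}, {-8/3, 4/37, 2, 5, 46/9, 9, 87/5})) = Union(ProductSet({2}, {-8/3, 4/37, 2, 5, 46/9, 9, 87/5}), ProductSet({-76/5, -7/90, 3/2, 2}, Interval(5/8, 2)), ProductSet(Interval(-7/90, 2), {-8/3, -3/2, 4/37, 5/8, 46/9, sqrt(7)}))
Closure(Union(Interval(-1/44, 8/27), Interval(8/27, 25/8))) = Interval(-1/44, 25/8)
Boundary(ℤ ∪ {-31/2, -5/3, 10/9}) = ℤ ∪ {-31/2, -5/3, 10/9}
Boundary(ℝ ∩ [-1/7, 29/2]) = {-1/7, 29/2}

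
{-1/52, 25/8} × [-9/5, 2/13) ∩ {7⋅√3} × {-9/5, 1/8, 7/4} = ∅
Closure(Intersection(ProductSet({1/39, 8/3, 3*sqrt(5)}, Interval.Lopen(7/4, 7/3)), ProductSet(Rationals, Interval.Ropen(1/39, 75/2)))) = ProductSet({1/39, 8/3}, Interval(7/4, 7/3))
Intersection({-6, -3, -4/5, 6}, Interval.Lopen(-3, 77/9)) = {-4/5, 6}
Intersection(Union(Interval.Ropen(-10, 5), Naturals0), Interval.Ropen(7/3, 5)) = Union(Interval.Ropen(7/3, 5), Range(3, 5, 1))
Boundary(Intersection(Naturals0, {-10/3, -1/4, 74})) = {74}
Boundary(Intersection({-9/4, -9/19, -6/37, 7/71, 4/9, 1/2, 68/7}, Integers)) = EmptySet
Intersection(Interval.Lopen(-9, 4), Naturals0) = Range(0, 5, 1)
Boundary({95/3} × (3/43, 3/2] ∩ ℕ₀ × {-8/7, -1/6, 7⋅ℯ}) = ∅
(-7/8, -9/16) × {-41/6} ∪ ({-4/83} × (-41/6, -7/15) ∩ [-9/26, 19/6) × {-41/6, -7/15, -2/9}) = (-7/8, -9/16) × {-41/6}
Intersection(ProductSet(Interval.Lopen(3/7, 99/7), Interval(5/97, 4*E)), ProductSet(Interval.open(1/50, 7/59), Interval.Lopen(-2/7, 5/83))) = EmptySet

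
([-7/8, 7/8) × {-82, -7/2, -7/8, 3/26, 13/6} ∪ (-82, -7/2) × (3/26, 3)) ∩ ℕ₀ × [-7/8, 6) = {0} × {-7/8, 3/26, 13/6}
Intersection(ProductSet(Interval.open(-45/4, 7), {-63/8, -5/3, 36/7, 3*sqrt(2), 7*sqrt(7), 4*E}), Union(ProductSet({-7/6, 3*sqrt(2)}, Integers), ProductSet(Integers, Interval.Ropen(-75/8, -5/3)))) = ProductSet(Range(-11, 7, 1), {-63/8})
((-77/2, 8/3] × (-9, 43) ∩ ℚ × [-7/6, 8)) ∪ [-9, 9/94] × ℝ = ([-9, 9/94] × ℝ) ∪ ((ℚ ∩ (-77/2, 8/3]) × [-7/6, 8))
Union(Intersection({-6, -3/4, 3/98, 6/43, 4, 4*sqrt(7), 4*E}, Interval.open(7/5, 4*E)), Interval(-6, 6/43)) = Union({4, 4*sqrt(7)}, Interval(-6, 6/43))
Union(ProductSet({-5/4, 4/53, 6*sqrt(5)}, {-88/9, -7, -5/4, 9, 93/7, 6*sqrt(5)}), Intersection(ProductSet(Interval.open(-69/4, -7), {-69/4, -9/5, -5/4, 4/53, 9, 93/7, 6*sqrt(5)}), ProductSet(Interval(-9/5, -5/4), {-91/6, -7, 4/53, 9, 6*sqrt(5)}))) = ProductSet({-5/4, 4/53, 6*sqrt(5)}, {-88/9, -7, -5/4, 9, 93/7, 6*sqrt(5)})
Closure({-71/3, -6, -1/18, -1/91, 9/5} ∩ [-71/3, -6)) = {-71/3}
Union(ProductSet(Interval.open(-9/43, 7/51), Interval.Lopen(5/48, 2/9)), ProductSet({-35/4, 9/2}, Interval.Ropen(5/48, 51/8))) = Union(ProductSet({-35/4, 9/2}, Interval.Ropen(5/48, 51/8)), ProductSet(Interval.open(-9/43, 7/51), Interval.Lopen(5/48, 2/9)))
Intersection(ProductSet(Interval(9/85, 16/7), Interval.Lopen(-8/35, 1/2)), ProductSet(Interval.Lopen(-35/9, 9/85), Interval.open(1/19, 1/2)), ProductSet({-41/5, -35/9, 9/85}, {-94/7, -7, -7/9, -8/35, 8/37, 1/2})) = ProductSet({9/85}, {8/37})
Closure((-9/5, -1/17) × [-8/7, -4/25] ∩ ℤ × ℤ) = {-1} × {-1}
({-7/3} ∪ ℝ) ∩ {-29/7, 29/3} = {-29/7, 29/3}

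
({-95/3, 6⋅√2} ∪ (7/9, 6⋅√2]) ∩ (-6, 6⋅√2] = (7/9, 6⋅√2]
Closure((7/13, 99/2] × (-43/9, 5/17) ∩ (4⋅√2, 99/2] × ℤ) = [4⋅√2, 99/2] × {-4, -3, …, 0}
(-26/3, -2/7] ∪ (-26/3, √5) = (-26/3, √5)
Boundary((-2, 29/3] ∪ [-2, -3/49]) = {-2, 29/3}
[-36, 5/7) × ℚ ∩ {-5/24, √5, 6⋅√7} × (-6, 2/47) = {-5/24} × (ℚ ∩ (-6, 2/47))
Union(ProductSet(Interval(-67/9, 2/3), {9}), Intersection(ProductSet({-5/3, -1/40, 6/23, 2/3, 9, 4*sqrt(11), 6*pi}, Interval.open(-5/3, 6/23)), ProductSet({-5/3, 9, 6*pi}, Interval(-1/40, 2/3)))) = Union(ProductSet({-5/3, 9, 6*pi}, Interval.Ropen(-1/40, 6/23)), ProductSet(Interval(-67/9, 2/3), {9}))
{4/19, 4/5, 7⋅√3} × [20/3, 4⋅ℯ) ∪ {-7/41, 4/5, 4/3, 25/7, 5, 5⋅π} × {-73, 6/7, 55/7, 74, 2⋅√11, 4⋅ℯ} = ({4/19, 4/5, 7⋅√3} × [20/3, 4⋅ℯ)) ∪ ({-7/41, 4/5, 4/3, 25/7, 5, 5⋅π} × {-73, 6/7, 55/7, 74, 2⋅√11, 4⋅ℯ})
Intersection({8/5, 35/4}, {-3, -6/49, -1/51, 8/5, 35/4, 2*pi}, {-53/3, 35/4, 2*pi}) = {35/4}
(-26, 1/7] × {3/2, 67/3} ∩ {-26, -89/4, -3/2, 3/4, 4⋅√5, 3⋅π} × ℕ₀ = ∅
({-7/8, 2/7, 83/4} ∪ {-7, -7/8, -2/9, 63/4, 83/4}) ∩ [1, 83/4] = {63/4, 83/4}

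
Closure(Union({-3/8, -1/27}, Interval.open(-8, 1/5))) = Interval(-8, 1/5)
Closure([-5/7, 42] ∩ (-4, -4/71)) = [-5/7, -4/71]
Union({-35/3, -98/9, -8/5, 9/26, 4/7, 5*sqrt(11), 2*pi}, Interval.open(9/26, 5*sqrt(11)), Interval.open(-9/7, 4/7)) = Union({-35/3, -98/9, -8/5}, Interval.Lopen(-9/7, 5*sqrt(11)))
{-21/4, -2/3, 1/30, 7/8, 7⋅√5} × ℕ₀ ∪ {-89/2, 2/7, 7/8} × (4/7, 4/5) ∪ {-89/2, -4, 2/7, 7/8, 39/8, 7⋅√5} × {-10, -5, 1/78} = ({-89/2, 2/7, 7/8} × (4/7, 4/5)) ∪ ({-21/4, -2/3, 1/30, 7/8, 7⋅√5} × ℕ₀) ∪ ({-89/2, -4, 2/7, 7/8, 39/8, 7⋅√5} × {-10, -5, 1/78})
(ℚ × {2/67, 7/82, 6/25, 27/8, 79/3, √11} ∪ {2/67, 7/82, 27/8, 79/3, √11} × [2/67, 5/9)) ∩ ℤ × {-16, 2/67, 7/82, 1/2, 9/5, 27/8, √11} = ℤ × {2/67, 7/82, 27/8, √11}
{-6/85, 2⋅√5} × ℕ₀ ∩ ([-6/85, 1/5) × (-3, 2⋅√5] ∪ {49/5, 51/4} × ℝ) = {-6/85} × {0, 1, …, 4}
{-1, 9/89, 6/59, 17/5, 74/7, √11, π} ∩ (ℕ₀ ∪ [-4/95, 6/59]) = {9/89, 6/59}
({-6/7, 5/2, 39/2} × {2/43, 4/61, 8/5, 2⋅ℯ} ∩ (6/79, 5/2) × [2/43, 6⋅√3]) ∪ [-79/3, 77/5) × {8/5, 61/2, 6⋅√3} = [-79/3, 77/5) × {8/5, 61/2, 6⋅√3}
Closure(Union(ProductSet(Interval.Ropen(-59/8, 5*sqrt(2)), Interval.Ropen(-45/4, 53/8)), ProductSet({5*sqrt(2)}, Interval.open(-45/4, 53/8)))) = Union(ProductSet({-59/8, 5*sqrt(2)}, Interval(-45/4, 53/8)), ProductSet(Interval(-59/8, 5*sqrt(2)), {-45/4, 53/8}), ProductSet(Interval.Ropen(-59/8, 5*sqrt(2)), Interval.Ropen(-45/4, 53/8)))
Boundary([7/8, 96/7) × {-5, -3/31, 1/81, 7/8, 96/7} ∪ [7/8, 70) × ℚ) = [7/8, 70] × ℝ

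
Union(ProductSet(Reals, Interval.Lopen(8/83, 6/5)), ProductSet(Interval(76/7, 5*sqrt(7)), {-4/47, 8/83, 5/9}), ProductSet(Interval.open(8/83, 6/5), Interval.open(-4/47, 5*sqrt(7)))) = Union(ProductSet(Interval.open(8/83, 6/5), Interval.open(-4/47, 5*sqrt(7))), ProductSet(Interval(76/7, 5*sqrt(7)), {-4/47, 8/83, 5/9}), ProductSet(Reals, Interval.Lopen(8/83, 6/5)))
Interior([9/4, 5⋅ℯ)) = (9/4, 5⋅ℯ)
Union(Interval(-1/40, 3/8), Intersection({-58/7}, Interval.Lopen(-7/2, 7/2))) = Interval(-1/40, 3/8)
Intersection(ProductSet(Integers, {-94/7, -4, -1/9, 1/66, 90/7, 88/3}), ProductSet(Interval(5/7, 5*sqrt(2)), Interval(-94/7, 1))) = ProductSet(Range(1, 8, 1), {-94/7, -4, -1/9, 1/66})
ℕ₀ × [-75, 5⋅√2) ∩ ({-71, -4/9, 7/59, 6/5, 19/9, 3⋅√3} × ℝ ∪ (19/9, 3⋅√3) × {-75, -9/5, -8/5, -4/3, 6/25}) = {3, 4, 5} × {-75, -9/5, -8/5, -4/3, 6/25}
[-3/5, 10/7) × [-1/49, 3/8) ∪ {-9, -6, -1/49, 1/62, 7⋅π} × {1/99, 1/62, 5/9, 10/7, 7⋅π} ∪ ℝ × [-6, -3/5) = (ℝ × [-6, -3/5)) ∪ ([-3/5, 10/7) × [-1/49, 3/8)) ∪ ({-9, -6, -1/49, 1/62, 7⋅π} × {1/99, 1/62, 5/9, 10/7, 7⋅π})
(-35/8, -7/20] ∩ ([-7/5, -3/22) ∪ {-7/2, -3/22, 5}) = {-7/2} ∪ [-7/5, -7/20]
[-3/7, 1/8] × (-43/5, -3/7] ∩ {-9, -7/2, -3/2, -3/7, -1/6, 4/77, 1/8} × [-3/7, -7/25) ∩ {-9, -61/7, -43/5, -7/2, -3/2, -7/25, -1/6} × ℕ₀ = ∅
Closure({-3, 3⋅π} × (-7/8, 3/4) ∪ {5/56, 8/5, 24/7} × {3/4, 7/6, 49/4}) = ({5/56, 8/5, 24/7} × {3/4, 7/6, 49/4}) ∪ ({-3, 3⋅π} × [-7/8, 3/4])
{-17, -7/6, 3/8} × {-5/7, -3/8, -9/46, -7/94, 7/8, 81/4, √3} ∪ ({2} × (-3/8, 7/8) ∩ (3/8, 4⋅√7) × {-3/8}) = {-17, -7/6, 3/8} × {-5/7, -3/8, -9/46, -7/94, 7/8, 81/4, √3}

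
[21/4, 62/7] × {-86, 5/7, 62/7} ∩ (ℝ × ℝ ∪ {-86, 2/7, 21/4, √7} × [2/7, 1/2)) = [21/4, 62/7] × {-86, 5/7, 62/7}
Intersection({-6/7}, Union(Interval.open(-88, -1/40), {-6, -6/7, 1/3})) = {-6/7}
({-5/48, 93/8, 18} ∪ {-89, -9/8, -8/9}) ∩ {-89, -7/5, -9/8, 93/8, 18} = {-89, -9/8, 93/8, 18}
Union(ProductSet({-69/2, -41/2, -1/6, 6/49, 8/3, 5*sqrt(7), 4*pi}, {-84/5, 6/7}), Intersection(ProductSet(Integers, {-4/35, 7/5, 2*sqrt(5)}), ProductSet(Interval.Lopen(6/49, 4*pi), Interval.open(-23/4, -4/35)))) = ProductSet({-69/2, -41/2, -1/6, 6/49, 8/3, 5*sqrt(7), 4*pi}, {-84/5, 6/7})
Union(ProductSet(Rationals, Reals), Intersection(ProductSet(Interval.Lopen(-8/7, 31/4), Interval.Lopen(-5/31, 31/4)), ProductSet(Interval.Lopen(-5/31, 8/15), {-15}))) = ProductSet(Rationals, Reals)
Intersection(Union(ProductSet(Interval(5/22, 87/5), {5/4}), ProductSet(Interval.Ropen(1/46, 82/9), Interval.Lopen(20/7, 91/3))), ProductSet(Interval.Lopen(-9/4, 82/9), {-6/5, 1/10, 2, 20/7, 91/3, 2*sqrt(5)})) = ProductSet(Interval.Ropen(1/46, 82/9), {91/3, 2*sqrt(5)})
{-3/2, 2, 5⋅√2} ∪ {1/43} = {-3/2, 1/43, 2, 5⋅√2}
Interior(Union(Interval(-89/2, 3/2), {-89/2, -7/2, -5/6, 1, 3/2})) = Interval.open(-89/2, 3/2)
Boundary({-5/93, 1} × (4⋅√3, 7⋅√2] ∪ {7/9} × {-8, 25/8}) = ({7/9} × {-8, 25/8}) ∪ ({-5/93, 1} × [4⋅√3, 7⋅√2])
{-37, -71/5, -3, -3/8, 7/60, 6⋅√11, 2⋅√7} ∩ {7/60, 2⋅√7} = {7/60, 2⋅√7}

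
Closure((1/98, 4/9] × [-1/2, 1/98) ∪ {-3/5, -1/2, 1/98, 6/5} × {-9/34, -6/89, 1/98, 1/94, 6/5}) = ({1/98, 4/9} × [-1/2, 1/98]) ∪ ([1/98, 4/9] × {-1/2, 1/98}) ∪ ((1/98, 4/9] × [-1/2, 1/98)) ∪ ({-3/5, -1/2, 1/98, 6/5} × {-9/34, -6/89, 1/98, 1/94, 6/5})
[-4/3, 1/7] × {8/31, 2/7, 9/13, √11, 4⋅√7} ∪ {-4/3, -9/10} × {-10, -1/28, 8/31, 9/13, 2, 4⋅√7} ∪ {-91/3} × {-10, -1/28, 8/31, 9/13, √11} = ({-91/3} × {-10, -1/28, 8/31, 9/13, √11}) ∪ ({-4/3, -9/10} × {-10, -1/28, 8/31, 9/13, 2, 4⋅√7}) ∪ ([-4/3, 1/7] × {8/31, 2/7, 9/13, √11, 4⋅√7})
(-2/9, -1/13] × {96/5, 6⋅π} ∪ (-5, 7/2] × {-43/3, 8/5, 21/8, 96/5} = ((-5, 7/2] × {-43/3, 8/5, 21/8, 96/5}) ∪ ((-2/9, -1/13] × {96/5, 6⋅π})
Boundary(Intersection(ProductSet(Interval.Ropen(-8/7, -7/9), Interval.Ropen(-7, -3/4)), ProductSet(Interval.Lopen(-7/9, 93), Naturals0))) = EmptySet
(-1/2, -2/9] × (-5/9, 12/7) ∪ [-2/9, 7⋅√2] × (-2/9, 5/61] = ((-1/2, -2/9] × (-5/9, 12/7)) ∪ ([-2/9, 7⋅√2] × (-2/9, 5/61])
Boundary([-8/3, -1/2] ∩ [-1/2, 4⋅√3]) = {-1/2}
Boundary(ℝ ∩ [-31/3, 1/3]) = {-31/3, 1/3}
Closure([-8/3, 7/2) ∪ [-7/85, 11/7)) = [-8/3, 7/2]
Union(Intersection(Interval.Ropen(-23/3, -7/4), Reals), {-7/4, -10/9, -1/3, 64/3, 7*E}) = Union({-10/9, -1/3, 64/3, 7*E}, Interval(-23/3, -7/4))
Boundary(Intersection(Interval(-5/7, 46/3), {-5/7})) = {-5/7}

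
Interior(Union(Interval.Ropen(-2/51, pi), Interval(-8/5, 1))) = Interval.open(-8/5, pi)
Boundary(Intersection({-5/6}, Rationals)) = {-5/6}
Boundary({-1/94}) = {-1/94}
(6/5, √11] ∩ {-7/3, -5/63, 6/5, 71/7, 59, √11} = {√11}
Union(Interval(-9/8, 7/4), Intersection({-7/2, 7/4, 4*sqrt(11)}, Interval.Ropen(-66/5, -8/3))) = Union({-7/2}, Interval(-9/8, 7/4))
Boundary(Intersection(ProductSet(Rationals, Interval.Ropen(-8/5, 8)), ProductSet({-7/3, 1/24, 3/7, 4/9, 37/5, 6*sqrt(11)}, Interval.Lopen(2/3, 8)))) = ProductSet({-7/3, 1/24, 3/7, 4/9, 37/5}, Interval(2/3, 8))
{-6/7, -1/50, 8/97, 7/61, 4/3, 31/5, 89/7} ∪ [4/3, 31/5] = {-6/7, -1/50, 8/97, 7/61, 89/7} ∪ [4/3, 31/5]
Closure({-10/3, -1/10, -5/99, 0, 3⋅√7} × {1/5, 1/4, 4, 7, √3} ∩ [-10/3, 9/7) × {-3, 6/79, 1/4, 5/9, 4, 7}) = {-10/3, -1/10, -5/99, 0} × {1/4, 4, 7}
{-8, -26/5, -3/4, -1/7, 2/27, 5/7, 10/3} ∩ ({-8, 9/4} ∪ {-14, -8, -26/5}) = {-8, -26/5}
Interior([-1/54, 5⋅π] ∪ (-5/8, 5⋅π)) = (-5/8, 5⋅π)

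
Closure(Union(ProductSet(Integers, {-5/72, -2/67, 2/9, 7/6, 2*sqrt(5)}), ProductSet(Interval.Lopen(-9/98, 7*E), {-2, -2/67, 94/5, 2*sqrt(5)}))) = Union(ProductSet(Integers, {-5/72, -2/67, 2/9, 7/6, 2*sqrt(5)}), ProductSet(Interval(-9/98, 7*E), {-2, -2/67, 94/5, 2*sqrt(5)}))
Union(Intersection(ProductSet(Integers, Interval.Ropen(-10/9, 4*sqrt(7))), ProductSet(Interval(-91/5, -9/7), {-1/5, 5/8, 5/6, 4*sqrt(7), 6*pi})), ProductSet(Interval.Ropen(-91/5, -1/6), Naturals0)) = Union(ProductSet(Interval.Ropen(-91/5, -1/6), Naturals0), ProductSet(Range(-18, -1, 1), {-1/5, 5/8, 5/6}))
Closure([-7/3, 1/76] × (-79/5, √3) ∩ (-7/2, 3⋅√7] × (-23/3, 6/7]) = [-7/3, 1/76] × [-23/3, 6/7]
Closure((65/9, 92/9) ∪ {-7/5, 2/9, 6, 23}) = {-7/5, 2/9, 6, 23} ∪ [65/9, 92/9]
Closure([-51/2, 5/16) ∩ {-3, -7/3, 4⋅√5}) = {-3, -7/3}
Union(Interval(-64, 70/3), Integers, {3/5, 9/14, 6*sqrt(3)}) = Union(Integers, Interval(-64, 70/3))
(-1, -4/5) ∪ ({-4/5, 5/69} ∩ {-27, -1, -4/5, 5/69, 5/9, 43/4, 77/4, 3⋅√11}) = (-1, -4/5] ∪ {5/69}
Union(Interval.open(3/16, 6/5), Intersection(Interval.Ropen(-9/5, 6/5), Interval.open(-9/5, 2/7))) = Interval.open(-9/5, 6/5)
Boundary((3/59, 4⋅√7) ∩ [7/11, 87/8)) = {7/11, 4⋅√7}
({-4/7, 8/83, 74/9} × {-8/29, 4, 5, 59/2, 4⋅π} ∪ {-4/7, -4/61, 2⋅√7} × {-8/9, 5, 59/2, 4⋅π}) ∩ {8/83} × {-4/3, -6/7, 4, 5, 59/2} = {8/83} × {4, 5, 59/2}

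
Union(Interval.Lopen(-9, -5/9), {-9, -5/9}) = Interval(-9, -5/9)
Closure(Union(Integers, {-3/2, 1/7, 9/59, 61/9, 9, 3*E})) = Union({-3/2, 1/7, 9/59, 61/9, 3*E}, Integers)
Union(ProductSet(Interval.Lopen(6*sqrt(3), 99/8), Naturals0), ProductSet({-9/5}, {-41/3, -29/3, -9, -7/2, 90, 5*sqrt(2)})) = Union(ProductSet({-9/5}, {-41/3, -29/3, -9, -7/2, 90, 5*sqrt(2)}), ProductSet(Interval.Lopen(6*sqrt(3), 99/8), Naturals0))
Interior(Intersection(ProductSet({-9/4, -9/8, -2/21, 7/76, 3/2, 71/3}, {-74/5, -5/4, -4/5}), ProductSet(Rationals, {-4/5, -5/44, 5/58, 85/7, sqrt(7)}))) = EmptySet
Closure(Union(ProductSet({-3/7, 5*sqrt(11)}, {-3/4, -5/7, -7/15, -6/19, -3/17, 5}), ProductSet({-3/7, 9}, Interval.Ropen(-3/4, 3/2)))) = Union(ProductSet({-3/7, 9}, Interval(-3/4, 3/2)), ProductSet({-3/7, 5*sqrt(11)}, {-3/4, -5/7, -7/15, -6/19, -3/17, 5}))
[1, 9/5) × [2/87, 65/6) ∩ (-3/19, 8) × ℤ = [1, 9/5) × {1, 2, …, 10}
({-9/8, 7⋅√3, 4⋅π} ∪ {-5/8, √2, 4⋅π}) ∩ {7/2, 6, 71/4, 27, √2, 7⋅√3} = {√2, 7⋅√3}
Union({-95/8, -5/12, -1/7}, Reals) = Reals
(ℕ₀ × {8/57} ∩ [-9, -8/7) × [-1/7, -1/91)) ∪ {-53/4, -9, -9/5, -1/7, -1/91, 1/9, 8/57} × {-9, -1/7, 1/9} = {-53/4, -9, -9/5, -1/7, -1/91, 1/9, 8/57} × {-9, -1/7, 1/9}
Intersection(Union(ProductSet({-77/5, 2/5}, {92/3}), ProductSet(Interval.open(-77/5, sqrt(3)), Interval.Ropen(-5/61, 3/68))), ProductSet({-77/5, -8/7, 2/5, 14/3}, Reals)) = Union(ProductSet({-77/5, 2/5}, {92/3}), ProductSet({-8/7, 2/5}, Interval.Ropen(-5/61, 3/68)))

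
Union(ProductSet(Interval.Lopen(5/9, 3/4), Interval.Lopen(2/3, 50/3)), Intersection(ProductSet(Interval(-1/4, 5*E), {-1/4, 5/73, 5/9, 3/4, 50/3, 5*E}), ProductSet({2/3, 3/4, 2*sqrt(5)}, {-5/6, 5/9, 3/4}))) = Union(ProductSet({2/3, 3/4, 2*sqrt(5)}, {5/9, 3/4}), ProductSet(Interval.Lopen(5/9, 3/4), Interval.Lopen(2/3, 50/3)))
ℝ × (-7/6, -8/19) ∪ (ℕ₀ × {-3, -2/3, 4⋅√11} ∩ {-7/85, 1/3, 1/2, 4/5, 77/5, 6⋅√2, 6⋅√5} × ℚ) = ℝ × (-7/6, -8/19)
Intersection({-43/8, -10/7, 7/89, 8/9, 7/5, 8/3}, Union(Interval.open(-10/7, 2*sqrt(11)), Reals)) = {-43/8, -10/7, 7/89, 8/9, 7/5, 8/3}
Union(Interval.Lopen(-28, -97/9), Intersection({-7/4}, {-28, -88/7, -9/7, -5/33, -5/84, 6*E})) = Interval.Lopen(-28, -97/9)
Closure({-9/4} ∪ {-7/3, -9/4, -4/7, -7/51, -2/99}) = {-7/3, -9/4, -4/7, -7/51, -2/99}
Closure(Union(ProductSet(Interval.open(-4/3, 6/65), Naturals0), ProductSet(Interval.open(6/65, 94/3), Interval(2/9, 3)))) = Union(ProductSet(Interval(-4/3, 6/65), Naturals0), ProductSet(Interval(6/65, 94/3), Interval(2/9, 3)))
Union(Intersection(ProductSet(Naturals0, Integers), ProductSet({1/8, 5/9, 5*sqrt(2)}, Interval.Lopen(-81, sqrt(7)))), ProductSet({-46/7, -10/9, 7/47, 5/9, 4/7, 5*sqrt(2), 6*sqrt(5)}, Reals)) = ProductSet({-46/7, -10/9, 7/47, 5/9, 4/7, 5*sqrt(2), 6*sqrt(5)}, Reals)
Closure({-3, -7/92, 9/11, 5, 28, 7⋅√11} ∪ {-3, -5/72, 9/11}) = {-3, -7/92, -5/72, 9/11, 5, 28, 7⋅√11}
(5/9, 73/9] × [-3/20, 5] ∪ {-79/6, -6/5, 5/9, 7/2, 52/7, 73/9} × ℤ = ({-79/6, -6/5, 5/9, 7/2, 52/7, 73/9} × ℤ) ∪ ((5/9, 73/9] × [-3/20, 5])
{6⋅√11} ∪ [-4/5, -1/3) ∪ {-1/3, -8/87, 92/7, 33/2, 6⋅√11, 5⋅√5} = [-4/5, -1/3] ∪ {-8/87, 92/7, 33/2, 6⋅√11, 5⋅√5}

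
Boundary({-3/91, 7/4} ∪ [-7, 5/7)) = {-7, 5/7, 7/4}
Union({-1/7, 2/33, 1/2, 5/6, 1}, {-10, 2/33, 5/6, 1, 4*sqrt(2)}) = {-10, -1/7, 2/33, 1/2, 5/6, 1, 4*sqrt(2)}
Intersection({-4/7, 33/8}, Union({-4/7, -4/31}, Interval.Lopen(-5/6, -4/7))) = {-4/7}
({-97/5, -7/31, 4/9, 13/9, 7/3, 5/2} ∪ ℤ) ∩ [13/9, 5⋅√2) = {13/9, 7/3, 5/2} ∪ {2, 3, …, 7}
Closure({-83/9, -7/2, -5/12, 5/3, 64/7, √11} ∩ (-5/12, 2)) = {5/3}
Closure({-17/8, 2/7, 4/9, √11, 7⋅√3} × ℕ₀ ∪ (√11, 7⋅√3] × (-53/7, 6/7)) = ({-17/8, 2/7, 4/9, √11, 7⋅√3} × ℕ₀) ∪ ({√11, 7⋅√3} × [-53/7, 6/7]) ∪ ([√11, 7⋅√3] × {-53/7, 6/7}) ∪ ((√11, 7⋅√3] × (-53/7, 6/7))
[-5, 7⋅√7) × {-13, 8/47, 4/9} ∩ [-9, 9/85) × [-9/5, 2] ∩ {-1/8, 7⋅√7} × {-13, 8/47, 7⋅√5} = {-1/8} × {8/47}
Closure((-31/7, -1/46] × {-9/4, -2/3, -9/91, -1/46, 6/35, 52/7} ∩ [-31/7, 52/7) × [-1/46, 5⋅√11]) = [-31/7, -1/46] × {-1/46, 6/35, 52/7}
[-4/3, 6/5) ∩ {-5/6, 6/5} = {-5/6}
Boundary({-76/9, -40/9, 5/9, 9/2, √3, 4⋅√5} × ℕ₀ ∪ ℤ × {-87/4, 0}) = (ℤ × {-87/4, 0}) ∪ ({-76/9, -40/9, 5/9, 9/2, √3, 4⋅√5} × ℕ₀)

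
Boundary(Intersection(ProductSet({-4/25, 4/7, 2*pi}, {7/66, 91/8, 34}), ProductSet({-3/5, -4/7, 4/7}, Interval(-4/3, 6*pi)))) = ProductSet({4/7}, {7/66, 91/8})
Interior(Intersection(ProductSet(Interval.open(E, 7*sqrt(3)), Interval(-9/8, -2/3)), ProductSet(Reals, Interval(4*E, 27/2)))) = EmptySet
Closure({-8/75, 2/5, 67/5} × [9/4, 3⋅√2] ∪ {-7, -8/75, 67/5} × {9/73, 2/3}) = ({-7, -8/75, 67/5} × {9/73, 2/3}) ∪ ({-8/75, 2/5, 67/5} × [9/4, 3⋅√2])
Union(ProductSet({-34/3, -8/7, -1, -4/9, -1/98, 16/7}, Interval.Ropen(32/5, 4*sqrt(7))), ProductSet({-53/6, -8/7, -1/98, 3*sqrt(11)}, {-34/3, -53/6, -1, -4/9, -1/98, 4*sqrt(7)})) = Union(ProductSet({-53/6, -8/7, -1/98, 3*sqrt(11)}, {-34/3, -53/6, -1, -4/9, -1/98, 4*sqrt(7)}), ProductSet({-34/3, -8/7, -1, -4/9, -1/98, 16/7}, Interval.Ropen(32/5, 4*sqrt(7))))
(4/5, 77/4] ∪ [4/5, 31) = [4/5, 31)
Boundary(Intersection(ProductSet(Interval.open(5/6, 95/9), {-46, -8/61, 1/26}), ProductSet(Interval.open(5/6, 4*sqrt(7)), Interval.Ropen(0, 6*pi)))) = ProductSet(Interval(5/6, 95/9), {1/26})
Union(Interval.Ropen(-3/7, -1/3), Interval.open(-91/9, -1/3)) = Interval.open(-91/9, -1/3)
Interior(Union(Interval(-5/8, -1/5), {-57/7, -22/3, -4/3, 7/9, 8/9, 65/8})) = Interval.open(-5/8, -1/5)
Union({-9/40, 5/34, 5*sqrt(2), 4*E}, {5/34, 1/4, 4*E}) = {-9/40, 5/34, 1/4, 5*sqrt(2), 4*E}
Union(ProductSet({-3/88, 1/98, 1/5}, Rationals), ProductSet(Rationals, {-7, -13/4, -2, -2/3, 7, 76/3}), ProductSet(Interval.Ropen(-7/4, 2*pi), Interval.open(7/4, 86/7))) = Union(ProductSet({-3/88, 1/98, 1/5}, Rationals), ProductSet(Interval.Ropen(-7/4, 2*pi), Interval.open(7/4, 86/7)), ProductSet(Rationals, {-7, -13/4, -2, -2/3, 7, 76/3}))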